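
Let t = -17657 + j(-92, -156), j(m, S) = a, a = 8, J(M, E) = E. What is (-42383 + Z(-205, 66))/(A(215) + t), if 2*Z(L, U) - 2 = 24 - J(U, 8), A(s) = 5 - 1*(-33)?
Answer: 42374/17611 ≈ 2.4061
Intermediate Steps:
A(s) = 38 (A(s) = 5 + 33 = 38)
Z(L, U) = 9 (Z(L, U) = 1 + (24 - 1*8)/2 = 1 + (24 - 8)/2 = 1 + (½)*16 = 1 + 8 = 9)
j(m, S) = 8
t = -17649 (t = -17657 + 8 = -17649)
(-42383 + Z(-205, 66))/(A(215) + t) = (-42383 + 9)/(38 - 17649) = -42374/(-17611) = -42374*(-1/17611) = 42374/17611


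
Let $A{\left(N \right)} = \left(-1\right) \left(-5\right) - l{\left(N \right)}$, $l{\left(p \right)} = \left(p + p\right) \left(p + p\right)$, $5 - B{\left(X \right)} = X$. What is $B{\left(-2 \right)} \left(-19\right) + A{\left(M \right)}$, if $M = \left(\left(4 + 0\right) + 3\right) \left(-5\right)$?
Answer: $-5028$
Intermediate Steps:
$B{\left(X \right)} = 5 - X$
$l{\left(p \right)} = 4 p^{2}$ ($l{\left(p \right)} = 2 p 2 p = 4 p^{2}$)
$M = -35$ ($M = \left(4 + 3\right) \left(-5\right) = 7 \left(-5\right) = -35$)
$A{\left(N \right)} = 5 - 4 N^{2}$ ($A{\left(N \right)} = \left(-1\right) \left(-5\right) - 4 N^{2} = 5 - 4 N^{2}$)
$B{\left(-2 \right)} \left(-19\right) + A{\left(M \right)} = \left(5 - -2\right) \left(-19\right) + \left(5 - 4 \left(-35\right)^{2}\right) = \left(5 + 2\right) \left(-19\right) + \left(5 - 4900\right) = 7 \left(-19\right) + \left(5 - 4900\right) = -133 - 4895 = -5028$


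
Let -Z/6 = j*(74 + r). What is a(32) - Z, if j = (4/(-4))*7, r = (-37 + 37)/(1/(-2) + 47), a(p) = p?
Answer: -3076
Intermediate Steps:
r = 0 (r = 0/(-1/2 + 47) = 0/(93/2) = 0*(2/93) = 0)
j = -7 (j = (4*(-1/4))*7 = -1*7 = -7)
Z = 3108 (Z = -(-42)*(74 + 0) = -(-42)*74 = -6*(-518) = 3108)
a(32) - Z = 32 - 1*3108 = 32 - 3108 = -3076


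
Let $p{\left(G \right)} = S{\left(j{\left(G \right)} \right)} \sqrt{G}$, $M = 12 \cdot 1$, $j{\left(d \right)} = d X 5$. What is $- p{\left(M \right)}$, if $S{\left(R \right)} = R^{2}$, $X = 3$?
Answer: $- 64800 \sqrt{3} \approx -1.1224 \cdot 10^{5}$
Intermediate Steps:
$j{\left(d \right)} = 15 d$ ($j{\left(d \right)} = d 3 \cdot 5 = 3 d 5 = 15 d$)
$M = 12$
$p{\left(G \right)} = 225 G^{\frac{5}{2}}$ ($p{\left(G \right)} = \left(15 G\right)^{2} \sqrt{G} = 225 G^{2} \sqrt{G} = 225 G^{\frac{5}{2}}$)
$- p{\left(M \right)} = - 225 \cdot 12^{\frac{5}{2}} = - 225 \cdot 288 \sqrt{3} = - 64800 \sqrt{3}$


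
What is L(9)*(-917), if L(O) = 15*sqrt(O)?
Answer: -41265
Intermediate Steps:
L(9)*(-917) = (15*sqrt(9))*(-917) = (15*3)*(-917) = 45*(-917) = -41265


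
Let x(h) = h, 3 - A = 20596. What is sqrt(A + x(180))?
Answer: I*sqrt(20413) ≈ 142.87*I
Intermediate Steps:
A = -20593 (A = 3 - 1*20596 = 3 - 20596 = -20593)
sqrt(A + x(180)) = sqrt(-20593 + 180) = sqrt(-20413) = I*sqrt(20413)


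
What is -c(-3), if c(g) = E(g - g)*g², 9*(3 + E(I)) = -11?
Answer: 38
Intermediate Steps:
E(I) = -38/9 (E(I) = -3 + (⅑)*(-11) = -3 - 11/9 = -38/9)
c(g) = -38*g²/9
-c(-3) = -(-38)*(-3)²/9 = -(-38)*9/9 = -1*(-38) = 38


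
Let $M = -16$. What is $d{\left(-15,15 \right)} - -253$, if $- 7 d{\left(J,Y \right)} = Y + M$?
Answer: $\frac{1772}{7} \approx 253.14$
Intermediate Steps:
$d{\left(J,Y \right)} = \frac{16}{7} - \frac{Y}{7}$ ($d{\left(J,Y \right)} = - \frac{Y - 16}{7} = - \frac{-16 + Y}{7} = \frac{16}{7} - \frac{Y}{7}$)
$d{\left(-15,15 \right)} - -253 = \left(\frac{16}{7} - \frac{15}{7}\right) - -253 = \left(\frac{16}{7} - \frac{15}{7}\right) + 253 = \frac{1}{7} + 253 = \frac{1772}{7}$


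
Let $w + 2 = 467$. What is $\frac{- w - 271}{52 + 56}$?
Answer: $- \frac{184}{27} \approx -6.8148$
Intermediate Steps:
$w = 465$ ($w = -2 + 467 = 465$)
$\frac{- w - 271}{52 + 56} = \frac{\left(-1\right) 465 - 271}{52 + 56} = \frac{-465 - 271}{108} = \left(-736\right) \frac{1}{108} = - \frac{184}{27}$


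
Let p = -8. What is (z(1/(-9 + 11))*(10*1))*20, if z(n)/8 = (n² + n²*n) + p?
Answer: -12200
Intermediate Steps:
z(n) = -64 + 8*n² + 8*n³ (z(n) = 8*((n² + n²*n) - 8) = 8*((n² + n³) - 8) = 8*(-8 + n² + n³) = -64 + 8*n² + 8*n³)
(z(1/(-9 + 11))*(10*1))*20 = ((-64 + 8*(1/(-9 + 11))² + 8*(1/(-9 + 11))³)*(10*1))*20 = ((-64 + 8*(1/2)² + 8*(1/2)³)*10)*20 = ((-64 + 8*(½)² + 8*(½)³)*10)*20 = ((-64 + 8*(¼) + 8*(⅛))*10)*20 = ((-64 + 2 + 1)*10)*20 = -61*10*20 = -610*20 = -12200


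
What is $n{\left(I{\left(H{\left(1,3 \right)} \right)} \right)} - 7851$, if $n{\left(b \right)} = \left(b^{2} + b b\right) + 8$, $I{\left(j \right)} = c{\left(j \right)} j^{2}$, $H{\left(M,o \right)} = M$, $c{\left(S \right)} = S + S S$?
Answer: $-7835$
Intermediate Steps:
$c{\left(S \right)} = S + S^{2}$
$I{\left(j \right)} = j^{3} \left(1 + j\right)$ ($I{\left(j \right)} = j \left(1 + j\right) j^{2} = j^{3} \left(1 + j\right)$)
$n{\left(b \right)} = 8 + 2 b^{2}$ ($n{\left(b \right)} = \left(b^{2} + b^{2}\right) + 8 = 2 b^{2} + 8 = 8 + 2 b^{2}$)
$n{\left(I{\left(H{\left(1,3 \right)} \right)} \right)} - 7851 = \left(8 + 2 \left(1^{3} \left(1 + 1\right)\right)^{2}\right) - 7851 = \left(8 + 2 \left(1 \cdot 2\right)^{2}\right) - 7851 = \left(8 + 2 \cdot 2^{2}\right) - 7851 = \left(8 + 2 \cdot 4\right) - 7851 = \left(8 + 8\right) - 7851 = 16 - 7851 = -7835$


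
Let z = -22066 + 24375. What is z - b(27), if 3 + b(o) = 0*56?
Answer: 2312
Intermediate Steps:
b(o) = -3 (b(o) = -3 + 0*56 = -3 + 0 = -3)
z = 2309
z - b(27) = 2309 - 1*(-3) = 2309 + 3 = 2312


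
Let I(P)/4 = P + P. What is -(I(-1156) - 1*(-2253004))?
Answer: -2243756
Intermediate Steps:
I(P) = 8*P (I(P) = 4*(P + P) = 4*(2*P) = 8*P)
-(I(-1156) - 1*(-2253004)) = -(8*(-1156) - 1*(-2253004)) = -(-9248 + 2253004) = -1*2243756 = -2243756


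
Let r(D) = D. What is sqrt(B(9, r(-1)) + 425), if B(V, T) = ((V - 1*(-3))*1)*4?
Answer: sqrt(473) ≈ 21.749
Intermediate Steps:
B(V, T) = 12 + 4*V (B(V, T) = ((V + 3)*1)*4 = ((3 + V)*1)*4 = (3 + V)*4 = 12 + 4*V)
sqrt(B(9, r(-1)) + 425) = sqrt((12 + 4*9) + 425) = sqrt((12 + 36) + 425) = sqrt(48 + 425) = sqrt(473)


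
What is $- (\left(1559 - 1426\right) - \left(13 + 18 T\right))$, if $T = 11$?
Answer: $78$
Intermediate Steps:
$- (\left(1559 - 1426\right) - \left(13 + 18 T\right)) = - (\left(1559 - 1426\right) - 211) = - (133 - 211) = \left(-1\right) \left(-78\right) = 78$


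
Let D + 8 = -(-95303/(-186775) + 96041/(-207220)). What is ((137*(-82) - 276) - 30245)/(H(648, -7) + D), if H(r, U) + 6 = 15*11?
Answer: -323213057940500/1168484042123 ≈ -276.61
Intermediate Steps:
H(r, U) = 159 (H(r, U) = -6 + 15*11 = -6 + 165 = 159)
D = -62287750777/7740703100 (D = -8 - (-95303/(-186775) + 96041/(-207220)) = -8 - (-95303*(-1/186775) + 96041*(-1/207220)) = -8 - (95303/186775 - 96041/207220) = -8 - 1*362125977/7740703100 = -8 - 362125977/7740703100 = -62287750777/7740703100 ≈ -8.0468)
((137*(-82) - 276) - 30245)/(H(648, -7) + D) = ((137*(-82) - 276) - 30245)/(159 - 62287750777/7740703100) = ((-11234 - 276) - 30245)/(1168484042123/7740703100) = (-11510 - 30245)*(7740703100/1168484042123) = -41755*7740703100/1168484042123 = -323213057940500/1168484042123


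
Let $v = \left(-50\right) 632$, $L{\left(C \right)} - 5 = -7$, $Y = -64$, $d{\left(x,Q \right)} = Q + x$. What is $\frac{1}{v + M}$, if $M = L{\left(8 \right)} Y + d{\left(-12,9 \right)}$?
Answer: $- \frac{1}{31475} \approx -3.1771 \cdot 10^{-5}$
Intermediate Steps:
$L{\left(C \right)} = -2$ ($L{\left(C \right)} = 5 - 7 = -2$)
$v = -31600$
$M = 125$ ($M = \left(-2\right) \left(-64\right) + \left(9 - 12\right) = 128 - 3 = 125$)
$\frac{1}{v + M} = \frac{1}{-31600 + 125} = \frac{1}{-31475} = - \frac{1}{31475}$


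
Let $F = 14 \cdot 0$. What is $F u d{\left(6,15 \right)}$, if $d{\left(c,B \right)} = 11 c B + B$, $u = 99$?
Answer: $0$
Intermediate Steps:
$F = 0$
$d{\left(c,B \right)} = B + 11 B c$ ($d{\left(c,B \right)} = 11 B c + B = B + 11 B c$)
$F u d{\left(6,15 \right)} = 0 \cdot 99 \cdot 15 \left(1 + 11 \cdot 6\right) = 0 \cdot 15 \left(1 + 66\right) = 0 \cdot 15 \cdot 67 = 0 \cdot 1005 = 0$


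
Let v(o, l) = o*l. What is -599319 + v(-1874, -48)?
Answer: -509367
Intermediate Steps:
v(o, l) = l*o
-599319 + v(-1874, -48) = -599319 - 48*(-1874) = -599319 + 89952 = -509367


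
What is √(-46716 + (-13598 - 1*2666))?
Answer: 2*I*√15745 ≈ 250.96*I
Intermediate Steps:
√(-46716 + (-13598 - 1*2666)) = √(-46716 + (-13598 - 2666)) = √(-46716 - 16264) = √(-62980) = 2*I*√15745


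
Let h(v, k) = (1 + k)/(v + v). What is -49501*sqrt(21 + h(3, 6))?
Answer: -49501*sqrt(798)/6 ≈ -2.3306e+5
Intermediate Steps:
h(v, k) = (1 + k)/(2*v) (h(v, k) = (1 + k)/((2*v)) = (1 + k)*(1/(2*v)) = (1 + k)/(2*v))
-49501*sqrt(21 + h(3, 6)) = -49501*sqrt(21 + (1/2)*(1 + 6)/3) = -49501*sqrt(21 + (1/2)*(1/3)*7) = -49501*sqrt(21 + 7/6) = -49501*sqrt(798)/6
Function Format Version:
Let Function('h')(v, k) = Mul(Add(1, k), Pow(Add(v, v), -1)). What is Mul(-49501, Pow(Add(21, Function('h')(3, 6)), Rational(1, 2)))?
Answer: Mul(Rational(-49501, 6), Pow(798, Rational(1, 2))) ≈ -2.3306e+5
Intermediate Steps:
Function('h')(v, k) = Mul(Rational(1, 2), Pow(v, -1), Add(1, k)) (Function('h')(v, k) = Mul(Add(1, k), Pow(Mul(2, v), -1)) = Mul(Add(1, k), Mul(Rational(1, 2), Pow(v, -1))) = Mul(Rational(1, 2), Pow(v, -1), Add(1, k)))
Mul(-49501, Pow(Add(21, Function('h')(3, 6)), Rational(1, 2))) = Mul(-49501, Pow(Add(21, Mul(Rational(1, 2), Pow(3, -1), Add(1, 6))), Rational(1, 2))) = Mul(-49501, Pow(Add(21, Mul(Rational(1, 2), Rational(1, 3), 7)), Rational(1, 2))) = Mul(-49501, Pow(Add(21, Rational(7, 6)), Rational(1, 2))) = Mul(-49501, Pow(Rational(133, 6), Rational(1, 2))) = Mul(-49501, Mul(Rational(1, 6), Pow(798, Rational(1, 2)))) = Mul(Rational(-49501, 6), Pow(798, Rational(1, 2)))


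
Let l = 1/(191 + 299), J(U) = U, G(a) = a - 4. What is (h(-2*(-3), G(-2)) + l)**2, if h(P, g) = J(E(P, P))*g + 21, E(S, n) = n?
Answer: 54007801/240100 ≈ 224.94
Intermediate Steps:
G(a) = -4 + a
h(P, g) = 21 + P*g (h(P, g) = P*g + 21 = 21 + P*g)
l = 1/490 ≈ 0.0020408
(h(-2*(-3), G(-2)) + l)**2 = ((21 + (-2*(-3))*(-4 - 2)) + 1/490)**2 = ((21 + 6*(-6)) + 1/490)**2 = ((21 - 36) + 1/490)**2 = (-15 + 1/490)**2 = (-7349/490)**2 = 54007801/240100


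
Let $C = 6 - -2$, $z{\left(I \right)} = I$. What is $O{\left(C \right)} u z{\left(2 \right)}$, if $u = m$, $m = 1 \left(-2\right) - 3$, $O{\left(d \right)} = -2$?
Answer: $20$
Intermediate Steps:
$C = 8$ ($C = 6 + 2 = 8$)
$m = -5$ ($m = -2 - 3 = -5$)
$u = -5$
$O{\left(C \right)} u z{\left(2 \right)} = \left(-2\right) \left(-5\right) 2 = 10 \cdot 2 = 20$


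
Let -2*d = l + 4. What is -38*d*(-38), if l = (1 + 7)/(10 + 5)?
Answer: -49096/15 ≈ -3273.1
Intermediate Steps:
l = 8/15 ≈ 0.53333
d = -34/15 (d = -(8/15 + 4)/2 = -½*68/15 = -34/15 ≈ -2.2667)
-38*d*(-38) = -38*(-34/15)*(-38) = (1292/15)*(-38) = -49096/15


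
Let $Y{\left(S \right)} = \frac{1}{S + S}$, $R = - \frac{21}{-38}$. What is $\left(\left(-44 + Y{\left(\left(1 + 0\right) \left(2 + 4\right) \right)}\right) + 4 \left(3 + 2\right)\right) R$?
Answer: $- \frac{2009}{152} \approx -13.217$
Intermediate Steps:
$R = \frac{21}{38}$ ($R = \left(-21\right) \left(- \frac{1}{38}\right) = \frac{21}{38} \approx 0.55263$)
$Y{\left(S \right)} = \frac{1}{2 S}$
$\left(\left(-44 + Y{\left(\left(1 + 0\right) \left(2 + 4\right) \right)}\right) + 4 \left(3 + 2\right)\right) R = \left(\left(-44 + \frac{1}{2 \left(1 + 0\right) \left(2 + 4\right)}\right) + 4 \left(3 + 2\right)\right) \frac{21}{38} = \left(\left(-44 + \frac{1}{2 \cdot 1 \cdot 6}\right) + 4 \cdot 5\right) \frac{21}{38} = \left(\left(-44 + \frac{1}{2 \cdot 6}\right) + 20\right) \frac{21}{38} = \left(\left(-44 + \frac{1}{2} \cdot \frac{1}{6}\right) + 20\right) \frac{21}{38} = \left(\left(-44 + \frac{1}{12}\right) + 20\right) \frac{21}{38} = \left(- \frac{527}{12} + 20\right) \frac{21}{38} = \left(- \frac{287}{12}\right) \frac{21}{38} = - \frac{2009}{152}$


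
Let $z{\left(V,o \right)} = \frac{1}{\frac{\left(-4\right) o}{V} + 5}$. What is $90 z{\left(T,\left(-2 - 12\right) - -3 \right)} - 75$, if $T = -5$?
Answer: $- \frac{1875}{19} \approx -98.684$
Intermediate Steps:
$z{\left(V,o \right)} = \frac{1}{5 - \frac{4 o}{V}}$ ($z{\left(V,o \right)} = \frac{1}{- \frac{4 o}{V} + 5} = \frac{1}{5 - \frac{4 o}{V}}$)
$90 z{\left(T,\left(-2 - 12\right) - -3 \right)} - 75 = 90 \left(- \frac{5}{- 4 \left(\left(-2 - 12\right) - -3\right) + 5 \left(-5\right)}\right) - 75 = 90 \left(- \frac{5}{- 4 \left(\left(-2 - 12\right) + 3\right) - 25}\right) - 75 = 90 \left(- \frac{5}{- 4 \left(-14 + 3\right) - 25}\right) - 75 = 90 \left(- \frac{5}{\left(-4\right) \left(-11\right) - 25}\right) - 75 = 90 \left(- \frac{5}{44 - 25}\right) - 75 = 90 \left(- \frac{5}{19}\right) - 75 = - \frac{450}{19} - 75 = - \frac{1875}{19}$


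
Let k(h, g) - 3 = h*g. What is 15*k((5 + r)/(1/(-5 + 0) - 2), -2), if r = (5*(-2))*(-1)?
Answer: 2745/11 ≈ 249.55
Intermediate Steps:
r = 10 (r = -10*(-1) = 10)
k(h, g) = 3 + g*h (k(h, g) = 3 + h*g = 3 + g*h)
15*k((5 + r)/(1/(-5 + 0) - 2), -2) = 15*(3 - 2*(5 + 10)/(1/(-5 + 0) - 2)) = 15*(3 - 30/(1/(-5) - 2)) = 15*(3 - 30/(-⅕ - 2)) = 15*(3 - 30/(-11/5)) = 15*(3 - 30*(-5)/11) = 15*(3 - 2*(-75/11)) = 15*(3 + 150/11) = 15*(183/11) = 2745/11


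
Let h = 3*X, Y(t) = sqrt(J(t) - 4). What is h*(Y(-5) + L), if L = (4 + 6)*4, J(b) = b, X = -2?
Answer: -240 - 18*I ≈ -240.0 - 18.0*I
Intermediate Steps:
Y(t) = sqrt(-4 + t) (Y(t) = sqrt(t - 4) = sqrt(-4 + t))
h = -6 (h = 3*(-2) = -6)
L = 40 (L = 10*4 = 40)
h*(Y(-5) + L) = -6*(sqrt(-4 - 5) + 40) = -6*(sqrt(-9) + 40) = -6*(3*I + 40) = -6*(40 + 3*I) = -240 - 18*I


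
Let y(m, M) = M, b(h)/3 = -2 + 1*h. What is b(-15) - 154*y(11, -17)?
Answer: 2567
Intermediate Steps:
b(h) = -6 + 3*h (b(h) = 3*(-2 + 1*h) = 3*(-2 + h) = -6 + 3*h)
b(-15) - 154*y(11, -17) = (-6 + 3*(-15)) - 154*(-17) = (-6 - 45) + 2618 = -51 + 2618 = 2567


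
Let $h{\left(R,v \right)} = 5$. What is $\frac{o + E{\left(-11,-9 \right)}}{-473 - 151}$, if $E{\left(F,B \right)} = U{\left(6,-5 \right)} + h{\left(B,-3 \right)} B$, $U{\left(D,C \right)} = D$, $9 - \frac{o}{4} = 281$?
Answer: $\frac{1127}{624} \approx 1.8061$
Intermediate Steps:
$o = -1088$ ($o = 36 - 1124 = -1088$)
$E{\left(F,B \right)} = 6 + 5 B$
$\frac{o + E{\left(-11,-9 \right)}}{-473 - 151} = \frac{-1088 + \left(6 + 5 \left(-9\right)\right)}{-473 - 151} = \frac{-1088 + \left(6 - 45\right)}{-624} = \left(-1088 - 39\right) \left(- \frac{1}{624}\right) = \left(-1127\right) \left(- \frac{1}{624}\right) = \frac{1127}{624}$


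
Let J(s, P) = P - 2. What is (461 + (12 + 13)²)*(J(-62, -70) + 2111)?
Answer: 2214354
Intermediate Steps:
J(s, P) = -2 + P
(461 + (12 + 13)²)*(J(-62, -70) + 2111) = (461 + (12 + 13)²)*((-2 - 70) + 2111) = (461 + 25²)*(-72 + 2111) = (461 + 625)*2039 = 1086*2039 = 2214354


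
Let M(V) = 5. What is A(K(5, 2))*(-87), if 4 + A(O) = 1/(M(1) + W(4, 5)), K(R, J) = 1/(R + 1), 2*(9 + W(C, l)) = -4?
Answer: 725/2 ≈ 362.50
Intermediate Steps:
W(C, l) = -11 (W(C, l) = -9 + (1/2)*(-4) = -9 - 2 = -11)
K(R, J) = 1/(1 + R)
A(O) = -25/6 (A(O) = -4 + 1/(5 - 11) = -4 + 1/(-6) = -4 - 1/6 = -25/6)
A(K(5, 2))*(-87) = -25/6*(-87) = 725/2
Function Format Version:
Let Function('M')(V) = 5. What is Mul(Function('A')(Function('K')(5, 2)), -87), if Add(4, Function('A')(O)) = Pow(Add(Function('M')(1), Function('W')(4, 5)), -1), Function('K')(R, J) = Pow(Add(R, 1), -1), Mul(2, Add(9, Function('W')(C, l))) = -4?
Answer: Rational(725, 2) ≈ 362.50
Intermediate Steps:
Function('W')(C, l) = -11 (Function('W')(C, l) = Add(-9, Mul(Rational(1, 2), -4)) = Add(-9, -2) = -11)
Function('K')(R, J) = Pow(Add(1, R), -1)
Function('A')(O) = Rational(-25, 6) (Function('A')(O) = Add(-4, Pow(Add(5, -11), -1)) = Add(-4, Pow(-6, -1)) = Add(-4, Rational(-1, 6)) = Rational(-25, 6))
Mul(Function('A')(Function('K')(5, 2)), -87) = Mul(Rational(-25, 6), -87) = Rational(725, 2)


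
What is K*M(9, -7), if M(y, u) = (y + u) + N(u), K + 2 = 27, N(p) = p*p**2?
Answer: -8525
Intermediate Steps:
N(p) = p**3
K = 25 (K = -2 + 27 = 25)
M(y, u) = u + y + u**3 (M(y, u) = (y + u) + u**3 = (u + y) + u**3 = u + y + u**3)
K*M(9, -7) = 25*(-7 + 9 + (-7)**3) = 25*(-7 + 9 - 343) = 25*(-341) = -8525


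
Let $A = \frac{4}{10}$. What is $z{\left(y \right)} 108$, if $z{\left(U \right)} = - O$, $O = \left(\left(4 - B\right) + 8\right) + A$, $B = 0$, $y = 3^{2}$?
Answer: $- \frac{6696}{5} \approx -1339.2$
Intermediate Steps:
$y = 9$
$A = \frac{2}{5}$ ($A = 4 \cdot \frac{1}{10} = \frac{2}{5} \approx 0.4$)
$O = \frac{62}{5}$ ($O = \left(\left(4 - 0\right) + 8\right) + \frac{2}{5} = \left(\left(4 + 0\right) + 8\right) + \frac{2}{5} = \left(4 + 8\right) + \frac{2}{5} = 12 + \frac{2}{5} = \frac{62}{5} \approx 12.4$)
$z{\left(U \right)} = - \frac{62}{5}$ ($z{\left(U \right)} = \left(-1\right) \frac{62}{5} = - \frac{62}{5}$)
$z{\left(y \right)} 108 = \left(- \frac{62}{5}\right) 108 = - \frac{6696}{5}$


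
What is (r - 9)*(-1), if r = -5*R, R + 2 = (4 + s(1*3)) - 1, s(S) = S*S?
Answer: 59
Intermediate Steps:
s(S) = S**2
R = 10 (R = -2 + ((4 + (1*3)**2) - 1) = -2 + ((4 + 3**2) - 1) = -2 + ((4 + 9) - 1) = -2 + (13 - 1) = -2 + 12 = 10)
r = -50 (r = -5*10 = -50)
(r - 9)*(-1) = (-50 - 9)*(-1) = -59*(-1) = 59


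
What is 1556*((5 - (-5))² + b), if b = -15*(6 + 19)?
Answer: -427900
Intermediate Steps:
b = -375 (b = -15*25 = -375)
1556*((5 - (-5))² + b) = 1556*((5 - (-5))² - 375) = 1556*((5 - 1*(-5))² - 375) = 1556*((5 + 5)² - 375) = 1556*(10² - 375) = 1556*(100 - 375) = 1556*(-275) = -427900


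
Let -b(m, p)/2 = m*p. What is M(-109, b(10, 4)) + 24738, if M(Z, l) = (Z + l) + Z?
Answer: 24440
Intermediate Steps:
b(m, p) = -2*m*p
M(Z, l) = l + 2*Z
M(-109, b(10, 4)) + 24738 = (-2*10*4 + 2*(-109)) + 24738 = (-80 - 218) + 24738 = -298 + 24738 = 24440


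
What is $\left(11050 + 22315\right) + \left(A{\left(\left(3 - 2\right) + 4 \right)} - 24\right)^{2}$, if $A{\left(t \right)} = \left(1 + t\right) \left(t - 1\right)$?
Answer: $33365$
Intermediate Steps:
$A{\left(t \right)} = \left(1 + t\right) \left(-1 + t\right)$
$\left(11050 + 22315\right) + \left(A{\left(\left(3 - 2\right) + 4 \right)} - 24\right)^{2} = \left(11050 + 22315\right) + \left(\left(-1 + \left(\left(3 - 2\right) + 4\right)^{2}\right) - 24\right)^{2} = 33365 + \left(\left(-1 + \left(1 + 4\right)^{2}\right) - 24\right)^{2} = 33365 + \left(\left(-1 + 5^{2}\right) - 24\right)^{2} = 33365 + \left(\left(-1 + 25\right) - 24\right)^{2} = 33365 + \left(24 - 24\right)^{2} = 33365 + 0^{2} = 33365 + 0 = 33365$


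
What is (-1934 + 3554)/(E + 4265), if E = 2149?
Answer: 270/1069 ≈ 0.25257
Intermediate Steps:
(-1934 + 3554)/(E + 4265) = (-1934 + 3554)/(2149 + 4265) = 1620/6414 = 1620*(1/6414) = 270/1069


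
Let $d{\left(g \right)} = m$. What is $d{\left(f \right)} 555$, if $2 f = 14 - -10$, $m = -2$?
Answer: $-1110$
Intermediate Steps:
$f = 12$ ($f = \frac{14 - -10}{2} = \frac{14 + 10}{2} = \frac{1}{2} \cdot 24 = 12$)
$d{\left(g \right)} = -2$
$d{\left(f \right)} 555 = \left(-2\right) 555 = -1110$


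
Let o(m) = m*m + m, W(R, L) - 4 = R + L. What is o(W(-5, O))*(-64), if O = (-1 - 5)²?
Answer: -80640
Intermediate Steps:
O = 36 (O = (-6)² = 36)
W(R, L) = 4 + L + R (W(R, L) = 4 + (R + L) = 4 + (L + R) = 4 + L + R)
o(m) = m + m² (o(m) = m² + m = m + m²)
o(W(-5, O))*(-64) = ((4 + 36 - 5)*(1 + (4 + 36 - 5)))*(-64) = (35*(1 + 35))*(-64) = (35*36)*(-64) = 1260*(-64) = -80640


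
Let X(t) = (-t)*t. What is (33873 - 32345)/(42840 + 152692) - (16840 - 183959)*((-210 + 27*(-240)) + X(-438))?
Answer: -1621879453738736/48883 ≈ -3.3179e+10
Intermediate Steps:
X(t) = -t**2
(33873 - 32345)/(42840 + 152692) - (16840 - 183959)*((-210 + 27*(-240)) + X(-438)) = (33873 - 32345)/(42840 + 152692) - (16840 - 183959)*((-210 + 27*(-240)) - 1*(-438)**2) = 1528/195532 - (-167119)*((-210 - 6480) - 1*191844) = 1528*(1/195532) - (-167119)*(-6690 - 191844) = 382/48883 - (-167119)*(-198534) = 382/48883 - 1*33178803546 = 382/48883 - 33178803546 = -1621879453738736/48883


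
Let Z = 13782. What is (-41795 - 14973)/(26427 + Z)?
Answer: -56768/40209 ≈ -1.4118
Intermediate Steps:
(-41795 - 14973)/(26427 + Z) = (-41795 - 14973)/(26427 + 13782) = -56768/40209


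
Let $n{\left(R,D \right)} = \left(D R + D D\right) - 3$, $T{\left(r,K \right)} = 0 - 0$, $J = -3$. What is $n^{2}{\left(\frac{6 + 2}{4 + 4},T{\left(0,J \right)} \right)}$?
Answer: $9$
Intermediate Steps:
$T{\left(r,K \right)} = 0$ ($T{\left(r,K \right)} = 0 + 0 = 0$)
$n{\left(R,D \right)} = -3 + D^{2} + D R$ ($n{\left(R,D \right)} = \left(D R + D^{2}\right) - 3 = \left(D^{2} + D R\right) - 3 = -3 + D^{2} + D R$)
$n^{2}{\left(\frac{6 + 2}{4 + 4},T{\left(0,J \right)} \right)} = \left(-3 + 0^{2} + 0 \frac{6 + 2}{4 + 4}\right)^{2} = \left(-3 + 0 + 0 \cdot \frac{8}{8}\right)^{2} = \left(-3 + 0 + 0 \cdot 8 \cdot \frac{1}{8}\right)^{2} = \left(-3 + 0 + 0 \cdot 1\right)^{2} = \left(-3 + 0 + 0\right)^{2} = \left(-3\right)^{2} = 9$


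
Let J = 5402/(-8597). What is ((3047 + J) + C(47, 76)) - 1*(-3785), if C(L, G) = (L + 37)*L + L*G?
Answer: 123378742/8597 ≈ 14351.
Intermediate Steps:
J = -5402/8597 (J = 5402*(-1/8597) = -5402/8597 ≈ -0.62836)
C(L, G) = G*L + L*(37 + L) (C(L, G) = (37 + L)*L + G*L = L*(37 + L) + G*L = G*L + L*(37 + L))
((3047 + J) + C(47, 76)) - 1*(-3785) = ((3047 - 5402/8597) + 47*(37 + 76 + 47)) - 1*(-3785) = (26189657/8597 + 47*160) + 3785 = (26189657/8597 + 7520) + 3785 = 90839097/8597 + 3785 = 123378742/8597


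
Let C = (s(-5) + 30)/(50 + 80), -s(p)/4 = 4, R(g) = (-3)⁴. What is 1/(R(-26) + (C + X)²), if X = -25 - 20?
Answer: 4225/8856949 ≈ 0.00047703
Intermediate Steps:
R(g) = 81
s(p) = -16 (s(p) = -4*4 = -16)
C = 7/65 (C = (-16 + 30)/(50 + 80) = 14/130 = 14*(1/130) = 7/65 ≈ 0.10769)
X = -45
1/(R(-26) + (C + X)²) = 1/(81 + (7/65 - 45)²) = 1/(81 + (-2918/65)²) = 1/(81 + 8514724/4225) = 1/(8856949/4225) = 4225/8856949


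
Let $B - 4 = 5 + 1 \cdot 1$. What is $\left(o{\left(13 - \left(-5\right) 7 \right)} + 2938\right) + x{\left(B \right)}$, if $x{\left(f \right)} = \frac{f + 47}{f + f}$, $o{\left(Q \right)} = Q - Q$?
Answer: $\frac{58817}{20} \approx 2940.9$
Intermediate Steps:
$B = 10$ ($B = 4 + \left(5 + 1 \cdot 1\right) = 4 + \left(5 + 1\right) = 4 + 6 = 10$)
$o{\left(Q \right)} = 0$
$x{\left(f \right)} = \frac{47 + f}{2 f}$
$\left(o{\left(13 - \left(-5\right) 7 \right)} + 2938\right) + x{\left(B \right)} = \left(0 + 2938\right) + \frac{47 + 10}{2 \cdot 10} = 2938 + \frac{1}{2} \cdot \frac{1}{10} \cdot 57 = 2938 + \frac{57}{20} = \frac{58817}{20}$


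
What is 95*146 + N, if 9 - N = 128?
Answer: 13751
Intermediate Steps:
N = -119 (N = 9 - 1*128 = 9 - 128 = -119)
95*146 + N = 95*146 - 119 = 13870 - 119 = 13751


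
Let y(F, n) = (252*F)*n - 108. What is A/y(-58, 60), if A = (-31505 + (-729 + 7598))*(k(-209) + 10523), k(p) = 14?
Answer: 21632461/73089 ≈ 295.97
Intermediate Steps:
y(F, n) = -108 + 252*F*n (y(F, n) = 252*F*n - 108 = -108 + 252*F*n)
A = -259589532 (A = (-31505 + (-729 + 7598))*(14 + 10523) = (-31505 + 6869)*10537 = -24636*10537 = -259589532)
A/y(-58, 60) = -259589532/(-108 + 252*(-58)*60) = -259589532/(-108 - 876960) = -259589532/(-877068) = -259589532*(-1/877068) = 21632461/73089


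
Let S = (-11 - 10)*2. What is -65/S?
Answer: 65/42 ≈ 1.5476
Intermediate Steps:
S = -42 (S = -21*2 = -42)
-65/S = -65/(-42) = -65*(-1/42) = 65/42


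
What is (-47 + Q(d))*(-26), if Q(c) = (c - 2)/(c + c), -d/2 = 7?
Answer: 8450/7 ≈ 1207.1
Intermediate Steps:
d = -14 (d = -2*7 = -14)
Q(c) = (-2 + c)/(2*c) (Q(c) = (-2 + c)/((2*c)) = (-2 + c)*(1/(2*c)) = (-2 + c)/(2*c))
(-47 + Q(d))*(-26) = (-47 + (1/2)*(-2 - 14)/(-14))*(-26) = (-47 + (1/2)*(-1/14)*(-16))*(-26) = (-47 + 4/7)*(-26) = -325/7*(-26) = 8450/7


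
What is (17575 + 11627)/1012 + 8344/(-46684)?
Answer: 15395705/536866 ≈ 28.677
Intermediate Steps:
(17575 + 11627)/1012 + 8344/(-46684) = 29202*(1/1012) + 8344*(-1/46684) = 14601/506 - 2086/11671 = 15395705/536866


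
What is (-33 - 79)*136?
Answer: -15232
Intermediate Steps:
(-33 - 79)*136 = -112*136 = -15232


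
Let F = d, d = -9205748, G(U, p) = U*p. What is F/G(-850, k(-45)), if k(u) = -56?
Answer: -2301437/11900 ≈ -193.40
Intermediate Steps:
F = -9205748
F/G(-850, k(-45)) = -9205748/((-850*(-56))) = -9205748/47600 = -9205748*1/47600 = -2301437/11900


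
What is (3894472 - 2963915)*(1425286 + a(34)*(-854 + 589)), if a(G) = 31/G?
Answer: 45086890860513/34 ≈ 1.3261e+12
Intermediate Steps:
(3894472 - 2963915)*(1425286 + a(34)*(-854 + 589)) = (3894472 - 2963915)*(1425286 + (31/34)*(-854 + 589)) = 930557*(1425286 + (31*(1/34))*(-265)) = 930557*(1425286 + (31/34)*(-265)) = 930557*(1425286 - 8215/34) = 930557*(48451509/34) = 45086890860513/34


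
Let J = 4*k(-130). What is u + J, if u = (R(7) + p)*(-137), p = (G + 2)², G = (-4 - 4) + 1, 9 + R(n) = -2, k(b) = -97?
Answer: -2306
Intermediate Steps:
R(n) = -11 (R(n) = -9 - 2 = -11)
G = -7 (G = -8 + 1 = -7)
J = -388 (J = 4*(-97) = -388)
p = 25 (p = (-7 + 2)² = (-5)² = 25)
u = -1918 (u = (-11 + 25)*(-137) = 14*(-137) = -1918)
u + J = -1918 - 388 = -2306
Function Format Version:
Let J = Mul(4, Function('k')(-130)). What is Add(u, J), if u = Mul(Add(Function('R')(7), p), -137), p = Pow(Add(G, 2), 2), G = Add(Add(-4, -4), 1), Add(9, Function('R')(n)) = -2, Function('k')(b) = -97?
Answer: -2306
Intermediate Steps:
Function('R')(n) = -11 (Function('R')(n) = Add(-9, -2) = -11)
G = -7 (G = Add(-8, 1) = -7)
J = -388 (J = Mul(4, -97) = -388)
p = 25 (p = Pow(Add(-7, 2), 2) = Pow(-5, 2) = 25)
u = -1918 (u = Mul(Add(-11, 25), -137) = Mul(14, -137) = -1918)
Add(u, J) = Add(-1918, -388) = -2306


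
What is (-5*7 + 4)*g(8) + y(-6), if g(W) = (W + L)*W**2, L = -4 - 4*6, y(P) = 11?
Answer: 39691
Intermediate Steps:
L = -28 (L = -4 - 24 = -28)
g(W) = W**2*(-28 + W) (g(W) = (W - 28)*W**2 = (-28 + W)*W**2 = W**2*(-28 + W))
(-5*7 + 4)*g(8) + y(-6) = (-5*7 + 4)*(8**2*(-28 + 8)) + 11 = (-35 + 4)*(64*(-20)) + 11 = -31*(-1280) + 11 = 39680 + 11 = 39691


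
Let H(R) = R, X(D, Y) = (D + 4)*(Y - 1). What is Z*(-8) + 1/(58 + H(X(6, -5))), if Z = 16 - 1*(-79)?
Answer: -1521/2 ≈ -760.50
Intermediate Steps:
Z = 95 (Z = 16 + 79 = 95)
X(D, Y) = (-1 + Y)*(4 + D) (X(D, Y) = (4 + D)*(-1 + Y) = (-1 + Y)*(4 + D))
Z*(-8) + 1/(58 + H(X(6, -5))) = 95*(-8) + 1/(58 + (-4 - 1*6 + 4*(-5) + 6*(-5))) = -760 + 1/(58 + (-4 - 6 - 20 - 30)) = -760 + 1/(58 - 60) = -760 + 1/(-2) = -760 - 1/2 = -1521/2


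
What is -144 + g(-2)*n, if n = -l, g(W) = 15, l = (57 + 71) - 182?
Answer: 666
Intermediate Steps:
l = -54 (l = 128 - 182 = -54)
n = 54 (n = -1*(-54) = 54)
-144 + g(-2)*n = -144 + 15*54 = -144 + 810 = 666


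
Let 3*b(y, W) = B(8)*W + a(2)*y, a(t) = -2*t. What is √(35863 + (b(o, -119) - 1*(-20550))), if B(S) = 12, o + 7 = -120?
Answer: √504957/3 ≈ 236.87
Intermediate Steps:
o = -127 (o = -7 - 120 = -127)
b(y, W) = 4*W - 4*y/3 (b(y, W) = (12*W + (-2*2)*y)/3 = (12*W - 4*y)/3 = (-4*y + 12*W)/3 = 4*W - 4*y/3)
√(35863 + (b(o, -119) - 1*(-20550))) = √(35863 + ((4*(-119) - 4/3*(-127)) - 1*(-20550))) = √(35863 + ((-476 + 508/3) + 20550)) = √(35863 + (-920/3 + 20550)) = √(35863 + 60730/3) = √(168319/3) = √504957/3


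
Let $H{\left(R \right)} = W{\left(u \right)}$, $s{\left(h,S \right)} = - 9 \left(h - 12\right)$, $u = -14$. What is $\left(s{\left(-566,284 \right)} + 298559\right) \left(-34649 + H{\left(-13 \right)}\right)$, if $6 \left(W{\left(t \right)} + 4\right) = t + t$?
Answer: $- \frac{31582942453}{3} \approx -1.0528 \cdot 10^{10}$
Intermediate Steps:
$s{\left(h,S \right)} = 108 - 9 h$ ($s{\left(h,S \right)} = - 9 \left(-12 + h\right) = 108 - 9 h$)
$W{\left(t \right)} = -4 + \frac{t}{3}$ ($W{\left(t \right)} = -4 + \frac{t + t}{6} = -4 + \frac{2 t}{6} = -4 + \frac{t}{3}$)
$H{\left(R \right)} = - \frac{26}{3}$ ($H{\left(R \right)} = -4 + \frac{1}{3} \left(-14\right) = -4 - \frac{14}{3} = - \frac{26}{3}$)
$\left(s{\left(-566,284 \right)} + 298559\right) \left(-34649 + H{\left(-13 \right)}\right) = \left(\left(108 - -5094\right) + 298559\right) \left(-34649 - \frac{26}{3}\right) = \left(\left(108 + 5094\right) + 298559\right) \left(- \frac{103973}{3}\right) = \left(5202 + 298559\right) \left(- \frac{103973}{3}\right) = 303761 \left(- \frac{103973}{3}\right) = - \frac{31582942453}{3}$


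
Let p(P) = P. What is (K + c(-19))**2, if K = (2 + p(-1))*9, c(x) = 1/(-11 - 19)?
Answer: 72361/900 ≈ 80.401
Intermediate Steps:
c(x) = -1/30 (c(x) = 1/(-30) = -1/30)
K = 9 (K = (2 - 1)*9 = 1*9 = 9)
(K + c(-19))**2 = (9 - 1/30)**2 = (269/30)**2 = 72361/900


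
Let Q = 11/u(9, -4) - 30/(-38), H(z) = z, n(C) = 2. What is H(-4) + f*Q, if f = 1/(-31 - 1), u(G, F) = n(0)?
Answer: -5103/1216 ≈ -4.1965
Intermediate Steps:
u(G, F) = 2
Q = 239/38 (Q = 11/2 - 30/(-38) = 11*(1/2) - 30*(-1/38) = 11/2 + 15/19 = 239/38 ≈ 6.2895)
f = -1/32 (f = 1/(-32) = -1/32 ≈ -0.031250)
H(-4) + f*Q = -4 - 1/32*239/38 = -4 - 239/1216 = -5103/1216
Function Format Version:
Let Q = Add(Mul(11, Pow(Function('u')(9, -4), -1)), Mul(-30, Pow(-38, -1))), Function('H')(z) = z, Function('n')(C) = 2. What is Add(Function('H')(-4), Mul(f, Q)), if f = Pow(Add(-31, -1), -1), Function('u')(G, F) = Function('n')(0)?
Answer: Rational(-5103, 1216) ≈ -4.1965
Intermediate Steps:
Function('u')(G, F) = 2
Q = Rational(239, 38) (Q = Add(Mul(11, Pow(2, -1)), Mul(-30, Pow(-38, -1))) = Add(Mul(11, Rational(1, 2)), Mul(-30, Rational(-1, 38))) = Add(Rational(11, 2), Rational(15, 19)) = Rational(239, 38) ≈ 6.2895)
f = Rational(-1, 32) (f = Pow(-32, -1) = Rational(-1, 32) ≈ -0.031250)
Add(Function('H')(-4), Mul(f, Q)) = Add(-4, Mul(Rational(-1, 32), Rational(239, 38))) = Add(-4, Rational(-239, 1216)) = Rational(-5103, 1216)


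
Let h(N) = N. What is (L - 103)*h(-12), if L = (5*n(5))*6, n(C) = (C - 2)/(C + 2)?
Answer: 7572/7 ≈ 1081.7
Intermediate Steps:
n(C) = (-2 + C)/(2 + C)
L = 90/7 (L = (5*((-2 + 5)/(2 + 5)))*6 = (5*(3/7))*6 = (15/7)*6 = 90/7 ≈ 12.857)
(L - 103)*h(-12) = (90/7 - 103)*(-12) = -631/7*(-12) = 7572/7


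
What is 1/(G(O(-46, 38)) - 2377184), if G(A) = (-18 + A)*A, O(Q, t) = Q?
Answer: -1/2374240 ≈ -4.2119e-7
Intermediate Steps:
G(A) = A*(-18 + A)
1/(G(O(-46, 38)) - 2377184) = 1/(-46*(-18 - 46) - 2377184) = 1/(-46*(-64) - 2377184) = 1/(2944 - 2377184) = 1/(-2374240) = -1/2374240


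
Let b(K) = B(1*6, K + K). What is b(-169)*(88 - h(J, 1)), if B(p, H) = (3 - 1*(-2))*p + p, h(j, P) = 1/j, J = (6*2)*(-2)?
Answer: 6339/2 ≈ 3169.5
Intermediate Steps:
J = -24 (J = 12*(-2) = -24)
B(p, H) = 6*p (B(p, H) = (3 + 2)*p + p = 5*p + p = 6*p)
b(K) = 36 (b(K) = 6*(1*6) = 6*6 = 36)
b(-169)*(88 - h(J, 1)) = 36*(88 - 1/(-24)) = 36*(88 - 1*(-1/24)) = 36*(88 + 1/24) = 36*(2113/24) = 6339/2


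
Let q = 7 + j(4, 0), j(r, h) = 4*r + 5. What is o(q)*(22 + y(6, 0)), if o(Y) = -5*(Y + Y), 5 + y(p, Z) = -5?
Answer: -3360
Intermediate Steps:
y(p, Z) = -10 (y(p, Z) = -5 - 5 = -10)
j(r, h) = 5 + 4*r
q = 28 (q = 7 + (5 + 4*4) = 7 + (5 + 16) = 7 + 21 = 28)
o(Y) = -10*Y
o(q)*(22 + y(6, 0)) = (-10*28)*(22 - 10) = -280*12 = -3360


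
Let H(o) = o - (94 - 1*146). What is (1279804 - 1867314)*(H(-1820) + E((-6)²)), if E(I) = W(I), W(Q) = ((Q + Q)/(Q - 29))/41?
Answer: 42581381920/41 ≈ 1.0386e+9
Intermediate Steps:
H(o) = 52 + o (H(o) = o - (94 - 146) = o - 1*(-52) = o + 52 = 52 + o)
W(Q) = 2*Q/(41*(-29 + Q)) (W(Q) = ((2*Q)/(-29 + Q))*(1/41) = (2*Q/(-29 + Q))*(1/41) = 2*Q/(41*(-29 + Q)))
E(I) = 2*I/(41*(-29 + I))
(1279804 - 1867314)*(H(-1820) + E((-6)²)) = (1279804 - 1867314)*((52 - 1820) + (2/41)*(-6)²/(-29 + (-6)²)) = -587510*(-1768 + (2/41)*36/(-29 + 36)) = -587510*(-1768 + (2/41)*36/7) = -587510*(-1768 + (2/41)*36*(⅐)) = -587510*(-1768 + 72/287) = -587510*(-507344/287) = 42581381920/41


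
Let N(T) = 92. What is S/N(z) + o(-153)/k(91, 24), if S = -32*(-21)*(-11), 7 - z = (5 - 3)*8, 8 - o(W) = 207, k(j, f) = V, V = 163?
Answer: -305801/3749 ≈ -81.569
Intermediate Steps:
k(j, f) = 163
o(W) = -199 (o(W) = 8 - 1*207 = 8 - 207 = -199)
z = -9 (z = 7 - (5 - 3)*8 = 7 - 2*8 = 7 - 1*16 = 7 - 16 = -9)
S = -7392 (S = 672*(-11) = -7392)
S/N(z) + o(-153)/k(91, 24) = -7392/92 - 199/163 = -7392*1/92 - 199*1/163 = -1848/23 - 199/163 = -305801/3749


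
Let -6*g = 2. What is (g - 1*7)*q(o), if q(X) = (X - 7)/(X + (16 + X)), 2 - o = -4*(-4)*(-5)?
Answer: -55/18 ≈ -3.0556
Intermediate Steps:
g = -⅓ (g = -⅙*2 = -⅓ ≈ -0.33333)
o = 82 (o = 2 - (-4*(-4))*(-5) = 2 - 16*(-5) = 2 - 1*(-80) = 2 + 80 = 82)
q(X) = (-7 + X)/(16 + 2*X)
(g - 1*7)*q(o) = (-⅓ - 1*7)*((-7 + 82)/(2*(8 + 82))) = (-⅓ - 7)*((½)*75/90) = -11*75/(3*90) = -22/3*5/12 = -55/18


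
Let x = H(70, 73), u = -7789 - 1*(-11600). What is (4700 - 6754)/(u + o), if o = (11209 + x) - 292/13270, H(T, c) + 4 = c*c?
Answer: -13628290/134988929 ≈ -0.10096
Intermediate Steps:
u = 3811 (u = -7789 + 11600 = 3811)
H(T, c) = -4 + c² (H(T, c) = -4 + c*c = -4 + c²)
x = 5325 (x = -4 + 73² = -4 + 5329 = 5325)
o = 109702944/6635 (o = (11209 + 5325) - 292/13270 = 16534 - 292*1/13270 = 16534 - 146/6635 = 109702944/6635 ≈ 16534.)
(4700 - 6754)/(u + o) = (4700 - 6754)/(3811 + 109702944/6635) = -2054/134988929/6635 = -2054*6635/134988929 = -13628290/134988929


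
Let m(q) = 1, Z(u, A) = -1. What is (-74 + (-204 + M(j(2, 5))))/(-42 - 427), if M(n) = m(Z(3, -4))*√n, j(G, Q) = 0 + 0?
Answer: 278/469 ≈ 0.59275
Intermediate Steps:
j(G, Q) = 0
M(n) = √n (M(n) = 1*√n = √n)
(-74 + (-204 + M(j(2, 5))))/(-42 - 427) = (-74 + (-204 + √0))/(-42 - 427) = (-74 + (-204 + 0))/(-469) = (-74 - 204)*(-1/469) = -278*(-1/469) = 278/469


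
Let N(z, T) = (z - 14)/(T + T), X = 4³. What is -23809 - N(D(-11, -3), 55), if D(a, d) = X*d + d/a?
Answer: -28806627/1210 ≈ -23807.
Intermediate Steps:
X = 64
D(a, d) = 64*d + d/a
N(z, T) = (-14 + z)/(2*T) (N(z, T) = (-14 + z)/((2*T)) = (-14 + z)*(1/(2*T)) = (-14 + z)/(2*T))
-23809 - N(D(-11, -3), 55) = -23809 - (-14 + (64*(-3) - 3/(-11)))/(2*55) = -23809 - (-14 + (-192 - 3*(-1/11)))/(2*55) = -23809 - (-14 + (-192 + 3/11))/(2*55) = -23809 - (-14 - 2109/11)/(2*55) = -23809 - (-2263)/(2*55*11) = -23809 - 1*(-2263/1210) = -23809 + 2263/1210 = -28806627/1210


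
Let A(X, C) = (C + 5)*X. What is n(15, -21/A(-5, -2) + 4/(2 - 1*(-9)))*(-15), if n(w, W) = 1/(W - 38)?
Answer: 825/1993 ≈ 0.41395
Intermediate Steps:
A(X, C) = X*(5 + C) (A(X, C) = (5 + C)*X = X*(5 + C))
n(w, W) = 1/(-38 + W)
n(15, -21/A(-5, -2) + 4/(2 - 1*(-9)))*(-15) = -15/(-38 + (-21*(-1/(5*(5 - 2))) + 4/(2 - 1*(-9)))) = -15/(-38 + (-21/((-5*3)) + 4/(2 + 9))) = -15/(-38 + (-21/(-15) + 4/11)) = -15/(-38 + (-21*(-1/15) + 4*(1/11))) = -15/(-38 + (7/5 + 4/11)) = -15/(-38 + 97/55) = -15/(-1993/55) = -55/1993*(-15) = 825/1993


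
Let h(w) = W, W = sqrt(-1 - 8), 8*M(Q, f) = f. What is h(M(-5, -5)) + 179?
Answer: 179 + 3*I ≈ 179.0 + 3.0*I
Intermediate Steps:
M(Q, f) = f/8
W = 3*I (W = sqrt(-9) = 3*I ≈ 3.0*I)
h(w) = 3*I
h(M(-5, -5)) + 179 = 3*I + 179 = 179 + 3*I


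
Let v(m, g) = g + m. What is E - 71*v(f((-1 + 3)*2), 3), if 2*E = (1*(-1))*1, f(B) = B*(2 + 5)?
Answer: -4403/2 ≈ -2201.5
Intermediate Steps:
f(B) = 7*B (f(B) = B*7 = 7*B)
E = -½ (E = ((1*(-1))*1)/2 = (-1*1)/2 = (½)*(-1) = -½ ≈ -0.50000)
E - 71*v(f((-1 + 3)*2), 3) = -½ - 71*(3 + 7*((-1 + 3)*2)) = -½ - 71*(3 + 7*(2*2)) = -½ - 71*(3 + 7*4) = -½ - 71*(3 + 28) = -½ - 71*31 = -½ - 2201 = -4403/2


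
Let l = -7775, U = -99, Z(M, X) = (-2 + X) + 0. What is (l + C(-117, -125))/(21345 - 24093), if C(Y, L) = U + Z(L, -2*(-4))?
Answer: 1967/687 ≈ 2.8632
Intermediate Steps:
Z(M, X) = -2 + X
C(Y, L) = -93 (C(Y, L) = -99 + (-2 - 2*(-4)) = -99 + (-2 + 8) = -99 + 6 = -93)
(l + C(-117, -125))/(21345 - 24093) = (-7775 - 93)/(21345 - 24093) = -7868/(-2748) = -7868*(-1/2748) = 1967/687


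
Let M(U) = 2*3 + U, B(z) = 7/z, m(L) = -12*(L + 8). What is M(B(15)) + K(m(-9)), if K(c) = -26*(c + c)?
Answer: -9263/15 ≈ -617.53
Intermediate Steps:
m(L) = -96 - 12*L (m(L) = -12*(8 + L) = -96 - 12*L)
K(c) = -52*c
M(U) = 6 + U
M(B(15)) + K(m(-9)) = (6 + 7/15) - 52*(-96 - 12*(-9)) = (6 + 7*(1/15)) - 52*(-96 + 108) = (6 + 7/15) - 52*12 = 97/15 - 624 = -9263/15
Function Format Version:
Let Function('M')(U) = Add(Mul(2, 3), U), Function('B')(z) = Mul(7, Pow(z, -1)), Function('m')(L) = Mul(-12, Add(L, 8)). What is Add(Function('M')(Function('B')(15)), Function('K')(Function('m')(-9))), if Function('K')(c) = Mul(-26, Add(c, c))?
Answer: Rational(-9263, 15) ≈ -617.53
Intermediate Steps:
Function('m')(L) = Add(-96, Mul(-12, L)) (Function('m')(L) = Mul(-12, Add(8, L)) = Add(-96, Mul(-12, L)))
Function('K')(c) = Mul(-52, c) (Function('K')(c) = Mul(-26, Mul(2, c)) = Mul(-52, c))
Function('M')(U) = Add(6, U)
Add(Function('M')(Function('B')(15)), Function('K')(Function('m')(-9))) = Add(Add(6, Mul(7, Pow(15, -1))), Mul(-52, Add(-96, Mul(-12, -9)))) = Add(Add(6, Mul(7, Rational(1, 15))), Mul(-52, Add(-96, 108))) = Add(Add(6, Rational(7, 15)), Mul(-52, 12)) = Add(Rational(97, 15), -624) = Rational(-9263, 15)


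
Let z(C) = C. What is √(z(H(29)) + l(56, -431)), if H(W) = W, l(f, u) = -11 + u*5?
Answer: I*√2137 ≈ 46.228*I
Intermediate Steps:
l(f, u) = -11 + 5*u
√(z(H(29)) + l(56, -431)) = √(29 + (-11 + 5*(-431))) = √(29 + (-11 - 2155)) = √(29 - 2166) = √(-2137) = I*√2137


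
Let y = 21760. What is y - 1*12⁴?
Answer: 1024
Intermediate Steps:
y - 1*12⁴ = 21760 - 1*12⁴ = 21760 - 1*20736 = 21760 - 20736 = 1024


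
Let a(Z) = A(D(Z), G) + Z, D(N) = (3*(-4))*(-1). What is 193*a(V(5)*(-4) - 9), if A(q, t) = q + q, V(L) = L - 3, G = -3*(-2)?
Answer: 1351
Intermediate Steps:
G = 6
D(N) = 12 (D(N) = -12*(-1) = 12)
V(L) = -3 + L
A(q, t) = 2*q
a(Z) = 24 + Z (a(Z) = 2*12 + Z = 24 + Z)
193*a(V(5)*(-4) - 9) = 193*(24 + ((-3 + 5)*(-4) - 9)) = 193*(24 + (2*(-4) - 9)) = 193*(24 + (-8 - 9)) = 193*(24 - 17) = 193*7 = 1351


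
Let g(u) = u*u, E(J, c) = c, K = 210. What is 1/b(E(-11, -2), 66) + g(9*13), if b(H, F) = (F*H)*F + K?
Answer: 116383877/8502 ≈ 13689.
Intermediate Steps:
b(H, F) = 210 + H*F² (b(H, F) = (F*H)*F + 210 = H*F² + 210 = 210 + H*F²)
g(u) = u²
1/b(E(-11, -2), 66) + g(9*13) = 1/(210 - 2*66²) + (9*13)² = 1/(210 - 2*4356) + 117² = 1/(210 - 8712) + 13689 = 1/(-8502) + 13689 = -1/8502 + 13689 = 116383877/8502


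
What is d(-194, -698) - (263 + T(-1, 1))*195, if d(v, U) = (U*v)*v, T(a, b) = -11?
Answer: -26319068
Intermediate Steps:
d(v, U) = U*v²
d(-194, -698) - (263 + T(-1, 1))*195 = -698*(-194)² - (263 - 11)*195 = -698*37636 - 252*195 = -26269928 - 1*49140 = -26269928 - 49140 = -26319068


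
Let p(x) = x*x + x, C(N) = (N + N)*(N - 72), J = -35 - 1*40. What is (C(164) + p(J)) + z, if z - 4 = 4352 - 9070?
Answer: 31012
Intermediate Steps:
J = -75 (J = -35 - 40 = -75)
C(N) = 2*N*(-72 + N) (C(N) = (2*N)*(-72 + N) = 2*N*(-72 + N))
p(x) = x + x² (p(x) = x² + x = x + x²)
z = -4714 (z = 4 + (4352 - 9070) = 4 - 4718 = -4714)
(C(164) + p(J)) + z = (2*164*(-72 + 164) - 75*(1 - 75)) - 4714 = (2*164*92 - 75*(-74)) - 4714 = (30176 + 5550) - 4714 = 35726 - 4714 = 31012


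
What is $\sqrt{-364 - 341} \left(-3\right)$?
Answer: $- 3 i \sqrt{705} \approx - 79.656 i$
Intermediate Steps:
$\sqrt{-364 - 341} \left(-3\right) = \sqrt{-705} \left(-3\right) = i \sqrt{705} \left(-3\right) = - 3 i \sqrt{705}$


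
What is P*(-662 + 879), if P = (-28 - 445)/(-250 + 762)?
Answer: -102641/512 ≈ -200.47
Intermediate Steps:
P = -473/512 ≈ -0.92383
P*(-662 + 879) = -473*(-662 + 879)/512 = -473/512*217 = -102641/512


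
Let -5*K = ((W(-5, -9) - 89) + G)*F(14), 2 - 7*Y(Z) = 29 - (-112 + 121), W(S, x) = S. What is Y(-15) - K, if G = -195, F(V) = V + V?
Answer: -56734/35 ≈ -1621.0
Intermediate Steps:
Y(Z) = -18/7 (Y(Z) = 2/7 - (29 - (-112 + 121))/7 = 2/7 - (29 - 1*9)/7 = 2/7 - (29 - 9)/7 = 2/7 - ⅐*20 = 2/7 - 20/7 = -18/7)
F(V) = 2*V
K = 8092/5 (K = -((-5 - 89) - 195)*2*14/5 = -(-94 - 195)*28/5 = -(-289)*28/5 = -⅕*(-8092) = 8092/5 ≈ 1618.4)
Y(-15) - K = -18/7 - 1*8092/5 = -18/7 - 8092/5 = -56734/35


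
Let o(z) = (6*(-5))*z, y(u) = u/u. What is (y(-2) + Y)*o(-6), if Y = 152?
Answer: 27540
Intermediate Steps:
y(u) = 1
o(z) = -30*z
(y(-2) + Y)*o(-6) = (1 + 152)*(-30*(-6)) = 153*180 = 27540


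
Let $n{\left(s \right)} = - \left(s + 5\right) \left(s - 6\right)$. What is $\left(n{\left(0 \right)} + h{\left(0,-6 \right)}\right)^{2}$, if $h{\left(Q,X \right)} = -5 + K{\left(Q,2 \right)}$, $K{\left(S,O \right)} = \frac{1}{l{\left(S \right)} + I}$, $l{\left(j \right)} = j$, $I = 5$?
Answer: $\frac{15876}{25} \approx 635.04$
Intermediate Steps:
$K{\left(S,O \right)} = \frac{1}{5 + S}$ ($K{\left(S,O \right)} = \frac{1}{S + 5} = \frac{1}{5 + S}$)
$h{\left(Q,X \right)} = -5 + \frac{1}{5 + Q}$
$n{\left(s \right)} = - \left(-6 + s\right) \left(5 + s\right)$ ($n{\left(s \right)} = - \left(5 + s\right) \left(-6 + s\right) = - \left(-6 + s\right) \left(5 + s\right)$)
$\left(n{\left(0 \right)} + h{\left(0,-6 \right)}\right)^{2} = \left(\left(30 + 0 - 0^{2}\right) + \frac{-24 - 0}{5 + 0}\right)^{2} = \left(\left(30 + 0 - 0\right) + \frac{-24 + 0}{5}\right)^{2} = \left(\left(30 + 0 + 0\right) + \frac{1}{5} \left(-24\right)\right)^{2} = \left(30 - \frac{24}{5}\right)^{2} = \left(\frac{126}{5}\right)^{2} = \frac{15876}{25}$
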